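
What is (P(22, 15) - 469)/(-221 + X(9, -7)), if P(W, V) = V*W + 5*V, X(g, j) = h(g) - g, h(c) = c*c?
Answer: 64/149 ≈ 0.42953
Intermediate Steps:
h(c) = c²
X(g, j) = g² - g
P(W, V) = 5*V + V*W
(P(22, 15) - 469)/(-221 + X(9, -7)) = (15*(5 + 22) - 469)/(-221 + 9*(-1 + 9)) = (15*27 - 469)/(-221 + 9*8) = (405 - 469)/(-221 + 72) = -64/(-149) = -64*(-1/149) = 64/149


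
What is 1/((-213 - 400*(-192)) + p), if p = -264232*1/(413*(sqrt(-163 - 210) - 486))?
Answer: 3090440941220283/236691662312269744057 - 109127816*I*sqrt(373)/236691662312269744057 ≈ 1.3057e-5 - 8.9044e-12*I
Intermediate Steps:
p = -264232/(-200718 + 413*I*sqrt(373)) (p = -264232*1/(413*(sqrt(-373) - 486)) = -264232*1/(413*(I*sqrt(373) - 486)) = -264232*1/(413*(-486 + I*sqrt(373))) = -264232/(-200718 + 413*I*sqrt(373)) ≈ 1.3144 + 0.052231*I)
1/((-213 - 400*(-192)) + p) = 1/((-213 - 400*(-192)) + (128416752/97702997 + 264232*I*sqrt(373)/97702997)) = 1/((-213 + 76800) + (128416752/97702997 + 264232*I*sqrt(373)/97702997)) = 1/(76587 + (128416752/97702997 + 264232*I*sqrt(373)/97702997)) = 1/(7482907847991/97702997 + 264232*I*sqrt(373)/97702997)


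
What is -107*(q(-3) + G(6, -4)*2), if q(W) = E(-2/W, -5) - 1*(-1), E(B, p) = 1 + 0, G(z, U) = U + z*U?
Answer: 5778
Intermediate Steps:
G(z, U) = U + U*z
E(B, p) = 1
q(W) = 2 (q(W) = 1 - 1*(-1) = 1 + 1 = 2)
-107*(q(-3) + G(6, -4)*2) = -107*(2 - 4*(1 + 6)*2) = -107*(2 - 4*7*2) = -107*(2 - 28*2) = -107*(2 - 56) = -107*(-54) = 5778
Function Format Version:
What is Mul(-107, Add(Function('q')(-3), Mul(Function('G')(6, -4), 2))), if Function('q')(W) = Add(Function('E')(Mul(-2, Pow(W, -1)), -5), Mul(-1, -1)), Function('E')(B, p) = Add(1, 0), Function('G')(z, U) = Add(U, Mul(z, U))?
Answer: 5778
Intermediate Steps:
Function('G')(z, U) = Add(U, Mul(U, z))
Function('E')(B, p) = 1
Function('q')(W) = 2 (Function('q')(W) = Add(1, Mul(-1, -1)) = Add(1, 1) = 2)
Mul(-107, Add(Function('q')(-3), Mul(Function('G')(6, -4), 2))) = Mul(-107, Add(2, Mul(Mul(-4, Add(1, 6)), 2))) = Mul(-107, Add(2, Mul(Mul(-4, 7), 2))) = Mul(-107, Add(2, Mul(-28, 2))) = Mul(-107, Add(2, -56)) = Mul(-107, -54) = 5778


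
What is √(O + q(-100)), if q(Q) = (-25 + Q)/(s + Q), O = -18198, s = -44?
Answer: I*√2620387/12 ≈ 134.9*I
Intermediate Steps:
q(Q) = (-25 + Q)/(-44 + Q)
√(O + q(-100)) = √(-18198 + (-25 - 100)/(-44 - 100)) = √(-18198 - 125/(-144)) = √(-18198 - 1/144*(-125)) = √(-18198 + 125/144) = √(-2620387/144) = I*√2620387/12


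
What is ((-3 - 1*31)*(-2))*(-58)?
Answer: -3944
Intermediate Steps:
((-3 - 1*31)*(-2))*(-58) = ((-3 - 31)*(-2))*(-58) = -34*(-2)*(-58) = 68*(-58) = -3944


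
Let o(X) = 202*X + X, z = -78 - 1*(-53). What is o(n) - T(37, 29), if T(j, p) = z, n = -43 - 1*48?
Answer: -18448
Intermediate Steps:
n = -91 (n = -43 - 48 = -91)
z = -25 (z = -78 + 53 = -25)
T(j, p) = -25
o(X) = 203*X
o(n) - T(37, 29) = 203*(-91) - 1*(-25) = -18473 + 25 = -18448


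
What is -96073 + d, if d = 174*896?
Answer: 59831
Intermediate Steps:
d = 155904
-96073 + d = -96073 + 155904 = 59831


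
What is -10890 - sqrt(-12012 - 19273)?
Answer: -10890 - I*sqrt(31285) ≈ -10890.0 - 176.88*I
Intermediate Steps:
-10890 - sqrt(-12012 - 19273) = -10890 - sqrt(-31285) = -10890 - I*sqrt(31285)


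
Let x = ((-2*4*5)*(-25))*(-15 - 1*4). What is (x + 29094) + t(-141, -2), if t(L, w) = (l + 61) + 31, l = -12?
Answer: 10174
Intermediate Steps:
t(L, w) = 80 (t(L, w) = (-12 + 61) + 31 = 49 + 31 = 80)
x = -19000 (x = (-8*5*(-25))*(-15 - 4) = -40*(-25)*(-19) = 1000*(-19) = -19000)
(x + 29094) + t(-141, -2) = (-19000 + 29094) + 80 = 10094 + 80 = 10174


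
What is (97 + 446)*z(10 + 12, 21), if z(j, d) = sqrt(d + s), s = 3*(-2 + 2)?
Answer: 543*sqrt(21) ≈ 2488.3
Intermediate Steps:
s = 0 (s = 3*0 = 0)
z(j, d) = sqrt(d) (z(j, d) = sqrt(d + 0) = sqrt(d))
(97 + 446)*z(10 + 12, 21) = (97 + 446)*sqrt(21) = 543*sqrt(21)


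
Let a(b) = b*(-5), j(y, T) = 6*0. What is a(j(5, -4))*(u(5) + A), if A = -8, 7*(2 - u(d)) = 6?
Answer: 0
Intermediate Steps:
j(y, T) = 0
u(d) = 8/7 (u(d) = 2 - ⅐*6 = 2 - 6/7 = 8/7)
a(b) = -5*b
a(j(5, -4))*(u(5) + A) = (-5*0)*(8/7 - 8) = 0*(-48/7) = 0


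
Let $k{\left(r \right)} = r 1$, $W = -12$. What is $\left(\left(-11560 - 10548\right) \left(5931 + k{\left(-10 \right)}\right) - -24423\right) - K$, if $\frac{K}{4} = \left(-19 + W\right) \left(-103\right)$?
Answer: $-130889817$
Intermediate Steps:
$k{\left(r \right)} = r$
$K = 12772$ ($K = 4 \left(-19 - 12\right) \left(-103\right) = 4 \left(\left(-31\right) \left(-103\right)\right) = 4 \cdot 3193 = 12772$)
$\left(\left(-11560 - 10548\right) \left(5931 + k{\left(-10 \right)}\right) - -24423\right) - K = \left(\left(-11560 - 10548\right) \left(5931 - 10\right) - -24423\right) - 12772 = \left(\left(-22108\right) 5921 + 24423\right) - 12772 = \left(-130901468 + 24423\right) - 12772 = -130877045 - 12772 = -130889817$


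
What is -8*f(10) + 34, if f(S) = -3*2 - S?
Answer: 162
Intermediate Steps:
f(S) = -6 - S
-8*f(10) + 34 = -8*(-6 - 1*10) + 34 = -8*(-6 - 10) + 34 = -8*(-16) + 34 = 128 + 34 = 162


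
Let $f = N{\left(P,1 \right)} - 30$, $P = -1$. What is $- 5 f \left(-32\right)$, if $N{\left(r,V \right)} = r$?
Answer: $-4960$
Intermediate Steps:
$f = -31$ ($f = -1 - 30 = -31$)
$- 5 f \left(-32\right) = \left(-5\right) \left(-31\right) \left(-32\right) = 155 \left(-32\right) = -4960$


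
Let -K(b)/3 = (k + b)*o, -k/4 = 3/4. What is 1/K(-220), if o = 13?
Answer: 1/8697 ≈ 0.00011498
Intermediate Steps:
k = -3 (k = -12/4 = -4*¾ = -3)
K(b) = 117 - 39*b (K(b) = -3*(-3 + b)*13 = -3*(-39 + 13*b) = 117 - 39*b)
1/K(-220) = 1/(117 - 39*(-220)) = 1/(117 + 8580) = 1/8697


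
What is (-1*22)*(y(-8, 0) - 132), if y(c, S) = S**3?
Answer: 2904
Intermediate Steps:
(-1*22)*(y(-8, 0) - 132) = (-1*22)*(0**3 - 132) = -22*(0 - 132) = -22*(-132) = 2904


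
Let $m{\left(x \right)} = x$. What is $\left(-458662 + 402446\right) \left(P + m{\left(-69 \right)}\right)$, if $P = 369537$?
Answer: $-20770013088$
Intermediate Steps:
$\left(-458662 + 402446\right) \left(P + m{\left(-69 \right)}\right) = \left(-458662 + 402446\right) \left(369537 - 69\right) = \left(-56216\right) 369468 = -20770013088$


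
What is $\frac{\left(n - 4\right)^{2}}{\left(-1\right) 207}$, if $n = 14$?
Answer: $- \frac{100}{207} \approx -0.48309$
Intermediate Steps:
$\frac{\left(n - 4\right)^{2}}{\left(-1\right) 207} = \frac{\left(14 - 4\right)^{2}}{\left(-1\right) 207} = \frac{10^{2}}{-207} = 100 \left(- \frac{1}{207}\right) = - \frac{100}{207}$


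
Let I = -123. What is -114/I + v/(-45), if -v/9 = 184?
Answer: 7734/205 ≈ 37.727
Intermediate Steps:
v = -1656 (v = -9*184 = -1656)
-114/I + v/(-45) = -114/(-123) - 1656/(-45) = -114*(-1/123) - 1656*(-1/45) = 38/41 + 184/5 = 7734/205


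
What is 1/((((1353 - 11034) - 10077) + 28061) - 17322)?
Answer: -1/9019 ≈ -0.00011088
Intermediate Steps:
1/((((1353 - 11034) - 10077) + 28061) - 17322) = 1/(((-9681 - 10077) + 28061) - 17322) = 1/((-19758 + 28061) - 17322) = 1/(8303 - 17322) = 1/(-9019) = -1/9019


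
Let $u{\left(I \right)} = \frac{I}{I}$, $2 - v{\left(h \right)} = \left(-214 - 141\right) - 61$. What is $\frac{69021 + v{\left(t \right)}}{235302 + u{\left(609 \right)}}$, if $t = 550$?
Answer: $\frac{69439}{235303} \approx 0.2951$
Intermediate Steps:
$v{\left(h \right)} = 418$ ($v{\left(h \right)} = 2 - \left(\left(-214 - 141\right) - 61\right) = 2 - \left(-355 - 61\right) = 2 - -416 = 2 + 416 = 418$)
$u{\left(I \right)} = 1$
$\frac{69021 + v{\left(t \right)}}{235302 + u{\left(609 \right)}} = \frac{69021 + 418}{235302 + 1} = \frac{69439}{235303}$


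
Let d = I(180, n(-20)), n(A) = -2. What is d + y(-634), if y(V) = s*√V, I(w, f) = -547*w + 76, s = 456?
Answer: -98384 + 456*I*√634 ≈ -98384.0 + 11482.0*I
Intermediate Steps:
I(w, f) = 76 - 547*w
y(V) = 456*√V
d = -98384 (d = 76 - 547*180 = 76 - 98460 = -98384)
d + y(-634) = -98384 + 456*√(-634) = -98384 + 456*(I*√634) = -98384 + 456*I*√634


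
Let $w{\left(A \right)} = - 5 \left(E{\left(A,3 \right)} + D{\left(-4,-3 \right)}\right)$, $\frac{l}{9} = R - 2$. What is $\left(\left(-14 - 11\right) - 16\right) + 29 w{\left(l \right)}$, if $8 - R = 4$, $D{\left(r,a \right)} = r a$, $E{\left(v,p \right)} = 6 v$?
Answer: $-17441$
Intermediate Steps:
$D{\left(r,a \right)} = a r$
$R = 4$ ($R = 8 - 4 = 4$)
$l = 18$ ($l = 9 \left(4 - 2\right) = 9 \cdot 2 = 18$)
$w{\left(A \right)} = -60 - 30 A$ ($w{\left(A \right)} = - 5 \left(6 A - -12\right) = - 5 \left(6 A + 12\right) = - 5 \left(12 + 6 A\right) = -60 - 30 A$)
$\left(\left(-14 - 11\right) - 16\right) + 29 w{\left(l \right)} = \left(\left(-14 - 11\right) - 16\right) + 29 \left(-60 - 540\right) = \left(-25 - 16\right) + 29 \left(-60 - 540\right) = -41 + 29 \left(-600\right) = -41 - 17400 = -17441$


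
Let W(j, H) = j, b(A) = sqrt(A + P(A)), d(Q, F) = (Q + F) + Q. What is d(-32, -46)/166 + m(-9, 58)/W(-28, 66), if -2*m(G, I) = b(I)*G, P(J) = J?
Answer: -55/83 - 9*sqrt(29)/28 ≈ -2.3936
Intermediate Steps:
d(Q, F) = F + 2*Q (d(Q, F) = (F + Q) + Q = F + 2*Q)
b(A) = sqrt(2)*sqrt(A) (b(A) = sqrt(A + A) = sqrt(2*A) = sqrt(2)*sqrt(A))
m(G, I) = -G*sqrt(2)*sqrt(I)/2 (m(G, I) = -sqrt(2)*sqrt(I)*G/2 = -G*sqrt(2)*sqrt(I)/2)
d(-32, -46)/166 + m(-9, 58)/W(-28, 66) = (-46 + 2*(-32))/166 - 1/2*(-9)*sqrt(2)*sqrt(58)/(-28) = (-46 - 64)*(1/166) + (9*sqrt(29))*(-1/28) = -110*1/166 - 9*sqrt(29)/28 = -55/83 - 9*sqrt(29)/28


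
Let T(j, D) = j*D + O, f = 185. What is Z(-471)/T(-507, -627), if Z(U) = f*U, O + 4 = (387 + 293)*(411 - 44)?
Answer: -17427/113489 ≈ -0.15356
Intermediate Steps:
O = 249556 (O = -4 + (387 + 293)*(411 - 44) = -4 + 680*367 = -4 + 249560 = 249556)
T(j, D) = 249556 + D*j (T(j, D) = j*D + 249556 = D*j + 249556 = 249556 + D*j)
Z(U) = 185*U
Z(-471)/T(-507, -627) = (185*(-471))/(249556 - 627*(-507)) = -87135/(249556 + 317889) = -87135/567445 = -87135*1/567445 = -17427/113489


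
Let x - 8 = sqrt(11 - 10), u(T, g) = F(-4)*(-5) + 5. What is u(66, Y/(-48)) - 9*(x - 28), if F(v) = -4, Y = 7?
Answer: 196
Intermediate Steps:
u(T, g) = 25 (u(T, g) = -4*(-5) + 5 = 20 + 5 = 25)
x = 9 (x = 8 + sqrt(11 - 10) = 8 + sqrt(1) = 8 + 1 = 9)
u(66, Y/(-48)) - 9*(x - 28) = 25 - 9*(9 - 28) = 25 - 9*(-19) = 25 - 1*(-171) = 25 + 171 = 196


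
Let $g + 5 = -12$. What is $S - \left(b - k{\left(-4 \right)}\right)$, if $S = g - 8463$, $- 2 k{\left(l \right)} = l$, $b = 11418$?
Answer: $-19896$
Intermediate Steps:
$g = -17$ ($g = -5 - 12 = -17$)
$k{\left(l \right)} = - \frac{l}{2}$
$S = -8480$ ($S = -17 - 8463 = -8480$)
$S - \left(b - k{\left(-4 \right)}\right) = -8480 - \left(11418 - \left(- \frac{1}{2}\right) \left(-4\right)\right) = -8480 - \left(11418 - 2\right) = -8480 - 11416 = -19896$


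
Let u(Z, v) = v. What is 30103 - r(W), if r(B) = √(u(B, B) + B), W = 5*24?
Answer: 30103 - 4*√15 ≈ 30088.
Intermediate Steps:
W = 120
r(B) = √2*√B (r(B) = √(B + B) = √(2*B) = √2*√B)
30103 - r(W) = 30103 - √2*√120 = 30103 - √2*2*√30 = 30103 - 4*√15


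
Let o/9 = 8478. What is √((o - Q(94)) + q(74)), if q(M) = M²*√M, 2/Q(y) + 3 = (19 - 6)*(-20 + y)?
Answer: 2*√(17543374436 + 1259043289*√74)/959 ≈ 351.30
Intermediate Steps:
o = 76302 (o = 9*8478 = 76302)
Q(y) = 2/(-263 + 13*y) (Q(y) = 2/(-3 + (19 - 6)*(-20 + y)) = 2/(-3 + 13*(-20 + y)) = 2/(-3 + (-260 + 13*y)) = 2/(-263 + 13*y))
q(M) = M^(5/2)
√((o - Q(94)) + q(74)) = √((76302 - 2/(-263 + 13*94)) + 74^(5/2)) = √((76302 - 2/(-263 + 1222)) + 5476*√74) = √((76302 - 2/959) + 5476*√74) = √(73173616/959 + 5476*√74)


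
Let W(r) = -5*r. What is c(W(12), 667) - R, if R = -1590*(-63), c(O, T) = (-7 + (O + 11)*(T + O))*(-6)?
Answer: 78330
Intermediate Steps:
c(O, T) = 42 - 6*(11 + O)*(O + T) (c(O, T) = (-7 + (11 + O)*(O + T))*(-6) = 42 - 6*(11 + O)*(O + T))
R = 100170
c(W(12), 667) - R = (42 - (-330)*12 - 66*667 - 6*(-5*12)² - 6*(-5*12)*667) - 1*100170 = (42 - 66*(-60) - 44022 - 6*(-60)² - 6*(-60)*667) - 100170 = (42 + 3960 - 44022 - 6*3600 + 240120) - 100170 = (42 + 3960 - 44022 - 21600 + 240120) - 100170 = 178500 - 100170 = 78330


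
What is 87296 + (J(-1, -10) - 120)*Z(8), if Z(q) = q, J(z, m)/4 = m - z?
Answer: 86048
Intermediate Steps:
J(z, m) = -4*z + 4*m (J(z, m) = 4*(m - z) = -4*z + 4*m)
87296 + (J(-1, -10) - 120)*Z(8) = 87296 + ((-4*(-1) + 4*(-10)) - 120)*8 = 87296 + ((4 - 40) - 120)*8 = 87296 + (-36 - 120)*8 = 87296 - 156*8 = 87296 - 1248 = 86048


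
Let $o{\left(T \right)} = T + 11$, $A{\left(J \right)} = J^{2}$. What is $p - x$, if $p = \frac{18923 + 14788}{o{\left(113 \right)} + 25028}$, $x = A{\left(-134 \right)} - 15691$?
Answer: $- \frac{18978523}{8384} \approx -2263.7$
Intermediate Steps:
$o{\left(T \right)} = 11 + T$
$x = 2265$ ($x = \left(-134\right)^{2} - 15691 = 17956 - 15691 = 2265$)
$p = \frac{11237}{8384}$ ($p = \frac{18923 + 14788}{\left(11 + 113\right) + 25028} = \frac{33711}{124 + 25028} = \frac{33711}{25152} = 33711 \cdot \frac{1}{25152} = \frac{11237}{8384} \approx 1.3403$)
$p - x = \frac{11237}{8384} - 2265 = - \frac{18978523}{8384}$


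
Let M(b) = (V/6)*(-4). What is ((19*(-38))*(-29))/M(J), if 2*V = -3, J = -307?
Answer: 20938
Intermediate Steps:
V = -3/2 (V = (½)*(-3) = -3/2 ≈ -1.5000)
M(b) = 1 (M(b) = -3/2/6*(-4) = -3/2*⅙*(-4) = -¼*(-4) = 1)
((19*(-38))*(-29))/M(J) = ((19*(-38))*(-29))/1 = -722*(-29)*1 = 20938*1 = 20938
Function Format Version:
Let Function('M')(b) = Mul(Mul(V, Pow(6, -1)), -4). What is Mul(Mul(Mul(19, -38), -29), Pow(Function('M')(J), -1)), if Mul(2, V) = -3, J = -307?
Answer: 20938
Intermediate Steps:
V = Rational(-3, 2) (V = Mul(Rational(1, 2), -3) = Rational(-3, 2) ≈ -1.5000)
Function('M')(b) = 1 (Function('M')(b) = Mul(Mul(Rational(-3, 2), Pow(6, -1)), -4) = Mul(Mul(Rational(-3, 2), Rational(1, 6)), -4) = Mul(Rational(-1, 4), -4) = 1)
Mul(Mul(Mul(19, -38), -29), Pow(Function('M')(J), -1)) = Mul(Mul(Mul(19, -38), -29), Pow(1, -1)) = Mul(Mul(-722, -29), 1) = Mul(20938, 1) = 20938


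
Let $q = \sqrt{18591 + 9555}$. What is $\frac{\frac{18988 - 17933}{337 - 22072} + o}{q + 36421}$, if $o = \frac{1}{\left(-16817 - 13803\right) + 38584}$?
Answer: $- \frac{792774961}{596382214156380} + \frac{1676057 \sqrt{28146}}{45921430490041260} \approx -1.3232 \cdot 10^{-6}$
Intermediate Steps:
$o = \frac{1}{7964}$ ($o = \frac{1}{\left(-16817 - 13803\right) + 38584} = \frac{1}{-30620 + 38584} = \frac{1}{7964} \approx 0.00012557$)
$q = \sqrt{28146} \approx 167.77$
$\frac{\frac{18988 - 17933}{337 - 22072} + o}{q + 36421} = \frac{\frac{18988 - 17933}{337 - 22072} + \frac{1}{7964}}{\sqrt{28146} + 36421} = \frac{\frac{18988 - 17933}{-21735} + \frac{1}{7964}}{36421 + \sqrt{28146}} = \frac{\left(18988 - 17933\right) \left(- \frac{1}{21735}\right) + \frac{1}{7964}}{36421 + \sqrt{28146}} = \frac{1055 \left(- \frac{1}{21735}\right) + \frac{1}{7964}}{36421 + \sqrt{28146}} = \frac{- \frac{211}{4347} + \frac{1}{7964}}{36421 + \sqrt{28146}} = - \frac{1676057}{34619508 \left(36421 + \sqrt{28146}\right)}$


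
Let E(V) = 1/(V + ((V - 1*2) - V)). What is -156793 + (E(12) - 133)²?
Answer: -13913059/100 ≈ -1.3913e+5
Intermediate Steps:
E(V) = 1/(-2 + V) (E(V) = 1/(V + ((V - 2) - V)) = 1/(V + ((-2 + V) - V)) = 1/(V - 2) = 1/(-2 + V))
-156793 + (E(12) - 133)² = -156793 + (1/(-2 + 12) - 133)² = -156793 + (1/10 - 133)² = -156793 + (⅒ - 133)² = -156793 + (-1329/10)² = -156793 + 1766241/100 = -13913059/100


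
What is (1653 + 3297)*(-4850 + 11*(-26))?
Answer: -25423200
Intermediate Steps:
(1653 + 3297)*(-4850 + 11*(-26)) = 4950*(-4850 - 286) = 4950*(-5136) = -25423200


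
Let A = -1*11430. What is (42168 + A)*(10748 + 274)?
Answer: 338794236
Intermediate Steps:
A = -11430
(42168 + A)*(10748 + 274) = (42168 - 11430)*(10748 + 274) = 30738*11022 = 338794236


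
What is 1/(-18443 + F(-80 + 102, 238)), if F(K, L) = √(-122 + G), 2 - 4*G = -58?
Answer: -18443/340144356 - I*√107/340144356 ≈ -5.4221e-5 - 3.0411e-8*I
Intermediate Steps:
G = 15 (G = ½ - ¼*(-58) = ½ + 29/2 = 15)
F(K, L) = I*√107 (F(K, L) = √(-122 + 15) = √(-107) = I*√107)
1/(-18443 + F(-80 + 102, 238)) = 1/(-18443 + I*√107)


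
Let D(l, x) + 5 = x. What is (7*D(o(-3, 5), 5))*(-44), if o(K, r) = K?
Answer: 0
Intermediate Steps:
D(l, x) = -5 + x
(7*D(o(-3, 5), 5))*(-44) = (7*(-5 + 5))*(-44) = (7*0)*(-44) = 0*(-44) = 0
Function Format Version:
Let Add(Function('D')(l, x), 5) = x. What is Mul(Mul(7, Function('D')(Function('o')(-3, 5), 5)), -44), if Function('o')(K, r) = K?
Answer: 0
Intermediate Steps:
Function('D')(l, x) = Add(-5, x)
Mul(Mul(7, Function('D')(Function('o')(-3, 5), 5)), -44) = Mul(Mul(7, Add(-5, 5)), -44) = Mul(Mul(7, 0), -44) = Mul(0, -44) = 0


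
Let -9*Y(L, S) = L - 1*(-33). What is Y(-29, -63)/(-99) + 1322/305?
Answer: 1179122/271755 ≈ 4.3389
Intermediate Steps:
Y(L, S) = -11/3 - L/9 (Y(L, S) = -(L - 1*(-33))/9 = -(L + 33)/9 = -(33 + L)/9 = -11/3 - L/9)
Y(-29, -63)/(-99) + 1322/305 = (-11/3 - ⅑*(-29))/(-99) + 1322/305 = (-11/3 + 29/9)*(-1/99) + 1322*(1/305) = -4/9*(-1/99) + 1322/305 = 4/891 + 1322/305 = 1179122/271755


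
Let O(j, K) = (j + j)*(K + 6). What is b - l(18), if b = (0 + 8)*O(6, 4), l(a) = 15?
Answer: 945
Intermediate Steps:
O(j, K) = 2*j*(6 + K) (O(j, K) = (2*j)*(6 + K) = 2*j*(6 + K))
b = 960 (b = (0 + 8)*(2*6*(6 + 4)) = 8*(2*6*10) = 8*120 = 960)
b - l(18) = 960 - 1*15 = 960 - 15 = 945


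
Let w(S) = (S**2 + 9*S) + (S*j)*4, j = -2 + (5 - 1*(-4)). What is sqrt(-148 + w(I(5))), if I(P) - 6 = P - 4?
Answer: 4*sqrt(10) ≈ 12.649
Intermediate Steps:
I(P) = 2 + P (I(P) = 6 + (P - 4) = 6 + (-4 + P) = 2 + P)
j = 7 (j = -2 + (5 + 4) = -2 + 9 = 7)
w(S) = S**2 + 37*S (w(S) = (S**2 + 9*S) + (S*7)*4 = (S**2 + 9*S) + (7*S)*4 = (S**2 + 9*S) + 28*S = S**2 + 37*S)
sqrt(-148 + w(I(5))) = sqrt(-148 + (2 + 5)*(37 + (2 + 5))) = sqrt(-148 + 7*(37 + 7)) = sqrt(-148 + 7*44) = sqrt(-148 + 308) = sqrt(160) = 4*sqrt(10)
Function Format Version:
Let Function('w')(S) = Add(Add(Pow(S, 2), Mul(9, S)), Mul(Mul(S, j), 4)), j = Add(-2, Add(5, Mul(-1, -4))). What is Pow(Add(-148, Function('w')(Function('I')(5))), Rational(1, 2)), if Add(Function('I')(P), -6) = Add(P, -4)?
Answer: Mul(4, Pow(10, Rational(1, 2))) ≈ 12.649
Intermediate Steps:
Function('I')(P) = Add(2, P) (Function('I')(P) = Add(6, Add(P, -4)) = Add(6, Add(-4, P)) = Add(2, P))
j = 7 (j = Add(-2, Add(5, 4)) = Add(-2, 9) = 7)
Function('w')(S) = Add(Pow(S, 2), Mul(37, S)) (Function('w')(S) = Add(Add(Pow(S, 2), Mul(9, S)), Mul(Mul(S, 7), 4)) = Add(Add(Pow(S, 2), Mul(9, S)), Mul(Mul(7, S), 4)) = Add(Add(Pow(S, 2), Mul(9, S)), Mul(28, S)) = Add(Pow(S, 2), Mul(37, S)))
Pow(Add(-148, Function('w')(Function('I')(5))), Rational(1, 2)) = Pow(Add(-148, Mul(Add(2, 5), Add(37, Add(2, 5)))), Rational(1, 2)) = Pow(Add(-148, Mul(7, Add(37, 7))), Rational(1, 2)) = Pow(Add(-148, Mul(7, 44)), Rational(1, 2)) = Pow(Add(-148, 308), Rational(1, 2)) = Pow(160, Rational(1, 2)) = Mul(4, Pow(10, Rational(1, 2)))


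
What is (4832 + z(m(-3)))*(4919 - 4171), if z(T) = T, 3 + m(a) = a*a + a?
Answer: 3616580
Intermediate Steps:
m(a) = -3 + a + a² (m(a) = -3 + (a*a + a) = -3 + (a² + a) = -3 + (a + a²) = -3 + a + a²)
(4832 + z(m(-3)))*(4919 - 4171) = (4832 + (-3 - 3 + (-3)²))*(4919 - 4171) = (4832 + (-3 - 3 + 9))*748 = (4832 + 3)*748 = 4835*748 = 3616580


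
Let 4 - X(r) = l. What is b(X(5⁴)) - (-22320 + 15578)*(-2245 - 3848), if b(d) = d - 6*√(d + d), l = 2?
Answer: -41079016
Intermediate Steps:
X(r) = 2 (X(r) = 4 - 1*2 = 4 - 2 = 2)
b(d) = d - 6*√2*√d
b(X(5⁴)) - (-22320 + 15578)*(-2245 - 3848) = (2 - 6*√2*√2) - (-22320 + 15578)*(-2245 - 3848) = (2 - 12) - (-6742)*(-6093) = -10 - 1*41079006 = -10 - 41079006 = -41079016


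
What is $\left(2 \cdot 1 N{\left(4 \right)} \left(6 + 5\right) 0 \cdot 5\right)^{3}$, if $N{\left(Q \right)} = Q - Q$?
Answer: $0$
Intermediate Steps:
$N{\left(Q \right)} = 0$
$\left(2 \cdot 1 N{\left(4 \right)} \left(6 + 5\right) 0 \cdot 5\right)^{3} = \left(2 \cdot 1 \cdot 0 \left(6 + 5\right) 0 \cdot 5\right)^{3} = \left(2 \cdot 0 \cdot 11 \cdot 0 \cdot 5\right)^{3} = \left(0 \cdot 0 \cdot 5\right)^{3} = \left(0 \cdot 5\right)^{3} = 0^{3} = 0$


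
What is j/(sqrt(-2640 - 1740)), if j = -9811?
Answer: 9811*I*sqrt(1095)/2190 ≈ 148.24*I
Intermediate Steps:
j/(sqrt(-2640 - 1740)) = -9811/sqrt(-2640 - 1740) = -9811*(-I*sqrt(1095)/2190) = -(-9811)*I*sqrt(1095)/2190 = 9811*I*sqrt(1095)/2190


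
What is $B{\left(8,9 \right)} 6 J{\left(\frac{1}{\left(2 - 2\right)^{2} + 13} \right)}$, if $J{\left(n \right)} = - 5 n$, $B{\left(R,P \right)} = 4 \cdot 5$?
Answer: $- \frac{600}{13} \approx -46.154$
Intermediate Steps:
$B{\left(R,P \right)} = 20$
$B{\left(8,9 \right)} 6 J{\left(\frac{1}{\left(2 - 2\right)^{2} + 13} \right)} = 20 \cdot 6 \left(- \frac{5}{\left(2 - 2\right)^{2} + 13}\right) = 120 \left(- \frac{5}{0^{2} + 13}\right) = 120 \left(- \frac{5}{0 + 13}\right) = 120 \left(- \frac{5}{13}\right) = - \frac{600}{13}$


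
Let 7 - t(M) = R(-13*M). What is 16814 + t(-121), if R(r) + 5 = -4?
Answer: 16830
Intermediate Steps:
R(r) = -9 (R(r) = -5 - 4 = -9)
t(M) = 16 (t(M) = 7 - 1*(-9) = 7 + 9 = 16)
16814 + t(-121) = 16814 + 16 = 16830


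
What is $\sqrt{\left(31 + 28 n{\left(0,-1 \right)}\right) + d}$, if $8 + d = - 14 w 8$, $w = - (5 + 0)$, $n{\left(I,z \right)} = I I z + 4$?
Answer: $\sqrt{695} \approx 26.363$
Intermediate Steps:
$n{\left(I,z \right)} = 4 + z I^{2}$ ($n{\left(I,z \right)} = I^{2} z + 4 = z I^{2} + 4 = 4 + z I^{2}$)
$w = -5$ ($w = \left(-1\right) 5 = -5$)
$d = 552$ ($d = -8 + \left(-14\right) \left(-5\right) 8 = -8 + 70 \cdot 8 = -8 + 560 = 552$)
$\sqrt{\left(31 + 28 n{\left(0,-1 \right)}\right) + d} = \sqrt{\left(31 + 28 \left(4 - 0^{2}\right)\right) + 552} = \sqrt{\left(31 + 28 \left(4 - 0\right)\right) + 552} = \sqrt{\left(31 + 28 \left(4 + 0\right)\right) + 552} = \sqrt{\left(31 + 28 \cdot 4\right) + 552} = \sqrt{\left(31 + 112\right) + 552} = \sqrt{143 + 552} = \sqrt{695}$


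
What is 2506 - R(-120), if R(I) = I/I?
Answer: 2505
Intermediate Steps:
R(I) = 1
2506 - R(-120) = 2506 - 1*1 = 2506 - 1 = 2505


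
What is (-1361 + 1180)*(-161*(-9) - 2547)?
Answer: 198738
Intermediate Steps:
(-1361 + 1180)*(-161*(-9) - 2547) = -181*(1449 - 2547) = -181*(-1098) = 198738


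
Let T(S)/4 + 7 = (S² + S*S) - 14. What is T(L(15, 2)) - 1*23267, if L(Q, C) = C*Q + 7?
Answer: -12399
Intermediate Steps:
L(Q, C) = 7 + C*Q
T(S) = -84 + 8*S² (T(S) = -28 + 4*((S² + S*S) - 14) = -28 + 4*((S² + S²) - 14) = -28 + 4*(2*S² - 14) = -28 + 4*(-14 + 2*S²) = -28 + (-56 + 8*S²) = -84 + 8*S²)
T(L(15, 2)) - 1*23267 = (-84 + 8*(7 + 2*15)²) - 1*23267 = (-84 + 8*(7 + 30)²) - 23267 = (-84 + 8*37²) - 23267 = (-84 + 8*1369) - 23267 = (-84 + 10952) - 23267 = 10868 - 23267 = -12399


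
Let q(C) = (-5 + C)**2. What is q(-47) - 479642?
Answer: -476938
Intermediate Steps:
q(-47) - 479642 = (-5 - 47)**2 - 479642 = (-52)**2 - 479642 = 2704 - 479642 = -476938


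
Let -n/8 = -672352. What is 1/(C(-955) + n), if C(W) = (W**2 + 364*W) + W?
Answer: 1/5942266 ≈ 1.6829e-7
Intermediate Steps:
n = 5378816 (n = -8*(-672352) = 5378816)
C(W) = W**2 + 365*W
1/(C(-955) + n) = 1/(-955*(365 - 955) + 5378816) = 1/(-955*(-590) + 5378816) = 1/(563450 + 5378816) = 1/5942266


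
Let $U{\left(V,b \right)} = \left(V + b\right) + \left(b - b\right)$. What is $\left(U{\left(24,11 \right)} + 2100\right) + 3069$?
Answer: $5204$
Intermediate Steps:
$U{\left(V,b \right)} = V + b$ ($U{\left(V,b \right)} = \left(V + b\right) + 0 = V + b$)
$\left(U{\left(24,11 \right)} + 2100\right) + 3069 = \left(\left(24 + 11\right) + 2100\right) + 3069 = \left(35 + 2100\right) + 3069 = 2135 + 3069 = 5204$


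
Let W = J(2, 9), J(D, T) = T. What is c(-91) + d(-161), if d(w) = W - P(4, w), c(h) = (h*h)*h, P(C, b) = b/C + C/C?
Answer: -3014091/4 ≈ -7.5352e+5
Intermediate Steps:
W = 9
P(C, b) = 1 + b/C (P(C, b) = b/C + 1 = 1 + b/C)
c(h) = h**3 (c(h) = h**2*h = h**3)
d(w) = 8 - w/4 (d(w) = 9 - (4 + w)/4 = 9 - (1 + w/4) = 9 + (-1 - w/4) = 8 - w/4)
c(-91) + d(-161) = (-91)**3 + (8 - 1/4*(-161)) = -753571 + (8 + 161/4) = -753571 + 193/4 = -3014091/4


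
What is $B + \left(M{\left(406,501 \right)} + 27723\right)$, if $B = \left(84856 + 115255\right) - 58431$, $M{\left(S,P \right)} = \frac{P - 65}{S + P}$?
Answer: $\frac{153648957}{907} \approx 1.694 \cdot 10^{5}$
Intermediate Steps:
$M{\left(S,P \right)} = \frac{-65 + P}{P + S}$
$B = 141680$ ($B = 200111 - 58431 = 141680$)
$B + \left(M{\left(406,501 \right)} + 27723\right) = 141680 + \left(\frac{-65 + 501}{501 + 406} + 27723\right) = 141680 + \left(\frac{1}{907} \cdot 436 + 27723\right) = 141680 + \left(\frac{436}{907} + 27723\right) = 141680 + \frac{25145197}{907} = \frac{153648957}{907}$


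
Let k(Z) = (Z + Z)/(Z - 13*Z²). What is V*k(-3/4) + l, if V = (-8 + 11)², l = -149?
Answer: -6335/43 ≈ -147.33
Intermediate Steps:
V = 9 (V = 3² = 9)
k(Z) = 2*Z/(Z - 13*Z²) (k(Z) = (2*Z)/(Z - 13*Z²) = 2*Z/(Z - 13*Z²))
V*k(-3/4) + l = 9*(-2/(-1 + 13*(-3/4))) - 149 = 9*(-2/(-1 + 13*(-3*¼))) - 149 = 9*(-2/(-1 + 13*(-¾))) - 149 = 9*(-2/(-1 - 39/4)) - 149 = 9*(-2/(-43/4)) - 149 = 9*(-2*(-4/43)) - 149 = 9*(8/43) - 149 = 72/43 - 149 = -6335/43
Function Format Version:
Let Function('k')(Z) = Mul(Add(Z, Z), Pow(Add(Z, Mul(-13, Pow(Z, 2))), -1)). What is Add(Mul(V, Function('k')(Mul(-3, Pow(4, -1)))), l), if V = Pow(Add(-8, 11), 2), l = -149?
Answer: Rational(-6335, 43) ≈ -147.33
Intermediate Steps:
V = 9 (V = Pow(3, 2) = 9)
Function('k')(Z) = Mul(2, Z, Pow(Add(Z, Mul(-13, Pow(Z, 2))), -1)) (Function('k')(Z) = Mul(Mul(2, Z), Pow(Add(Z, Mul(-13, Pow(Z, 2))), -1)) = Mul(2, Z, Pow(Add(Z, Mul(-13, Pow(Z, 2))), -1)))
Add(Mul(V, Function('k')(Mul(-3, Pow(4, -1)))), l) = Add(Mul(9, Mul(-2, Pow(Add(-1, Mul(13, Mul(-3, Pow(4, -1)))), -1))), -149) = Add(Mul(9, Mul(-2, Pow(Add(-1, Mul(13, Mul(-3, Rational(1, 4)))), -1))), -149) = Add(Mul(9, Mul(-2, Pow(Add(-1, Mul(13, Rational(-3, 4))), -1))), -149) = Add(Mul(9, Mul(-2, Pow(Add(-1, Rational(-39, 4)), -1))), -149) = Add(Mul(9, Mul(-2, Pow(Rational(-43, 4), -1))), -149) = Add(Mul(9, Mul(-2, Rational(-4, 43))), -149) = Add(Mul(9, Rational(8, 43)), -149) = Add(Rational(72, 43), -149) = Rational(-6335, 43)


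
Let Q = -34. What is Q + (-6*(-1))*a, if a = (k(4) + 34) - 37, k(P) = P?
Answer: -28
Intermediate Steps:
a = 1 (a = (4 + 34) - 37 = 38 - 37 = 1)
Q + (-6*(-1))*a = -34 - 6*(-1)*1 = -34 + 6*1 = -34 + 6 = -28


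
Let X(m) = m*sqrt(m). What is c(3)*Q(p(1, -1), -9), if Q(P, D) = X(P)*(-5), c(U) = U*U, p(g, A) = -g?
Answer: 45*I ≈ 45.0*I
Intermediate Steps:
X(m) = m**(3/2)
c(U) = U**2
Q(P, D) = -5*P**(3/2) (Q(P, D) = P**(3/2)*(-5) = -5*P**(3/2))
c(3)*Q(p(1, -1), -9) = 3**2*(-5*(-I)) = 9*(-(-5)*I) = 9*(5*I) = 45*I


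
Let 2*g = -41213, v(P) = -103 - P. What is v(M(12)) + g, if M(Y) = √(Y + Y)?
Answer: -41419/2 - 2*√6 ≈ -20714.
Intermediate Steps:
M(Y) = √2*√Y (M(Y) = √(2*Y) = √2*√Y)
g = -41213/2 (g = (½)*(-41213) = -41213/2 ≈ -20607.)
v(M(12)) + g = (-103 - √2*√12) - 41213/2 = (-103 - √2*2*√3) - 41213/2 = (-103 - 2*√6) - 41213/2 = -41419/2 - 2*√6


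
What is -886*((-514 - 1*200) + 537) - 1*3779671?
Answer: -3622849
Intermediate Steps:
-886*((-514 - 1*200) + 537) - 1*3779671 = -886*((-514 - 200) + 537) - 3779671 = -886*(-714 + 537) - 3779671 = -886*(-177) - 3779671 = 156822 - 3779671 = -3622849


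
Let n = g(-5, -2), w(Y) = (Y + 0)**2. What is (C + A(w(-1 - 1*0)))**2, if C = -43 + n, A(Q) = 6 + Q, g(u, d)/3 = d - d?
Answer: 1296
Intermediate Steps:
w(Y) = Y**2
g(u, d) = 0 (g(u, d) = 3*(d - d) = 3*0 = 0)
n = 0
C = -43 (C = -43 + 0 = -43)
(C + A(w(-1 - 1*0)))**2 = (-43 + (6 + (-1 - 1*0)**2))**2 = (-43 + (6 + (-1 + 0)**2))**2 = (-43 + (6 + (-1)**2))**2 = (-43 + (6 + 1))**2 = (-43 + 7)**2 = (-36)**2 = 1296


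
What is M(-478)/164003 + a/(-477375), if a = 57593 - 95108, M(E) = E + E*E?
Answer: 7666462453/5219395475 ≈ 1.4688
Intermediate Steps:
M(E) = E + E²
a = -37515
M(-478)/164003 + a/(-477375) = -478*(1 - 478)/164003 - 37515/(-477375) = -478*(-477)*(1/164003) - 37515*(-1/477375) = 228006*(1/164003) + 2501/31825 = 228006/164003 + 2501/31825 = 7666462453/5219395475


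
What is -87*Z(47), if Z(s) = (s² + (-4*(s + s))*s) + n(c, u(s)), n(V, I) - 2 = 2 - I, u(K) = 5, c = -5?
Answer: 1345368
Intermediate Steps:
n(V, I) = 4 - I (n(V, I) = 2 + (2 - I) = 4 - I)
Z(s) = -1 - 7*s² (Z(s) = (s² + (-4*(s + s))*s) + (4 - 1*5) = (s² + (-8*s)*s) + (4 - 5) = (s² + (-8*s)*s) - 1 = (s² - 8*s²) - 1 = -7*s² - 1 = -1 - 7*s²)
-87*Z(47) = -87*(-1 - 7*47²) = -87*(-1 - 7*2209) = -87*(-1 - 15463) = -87*(-15464) = 1345368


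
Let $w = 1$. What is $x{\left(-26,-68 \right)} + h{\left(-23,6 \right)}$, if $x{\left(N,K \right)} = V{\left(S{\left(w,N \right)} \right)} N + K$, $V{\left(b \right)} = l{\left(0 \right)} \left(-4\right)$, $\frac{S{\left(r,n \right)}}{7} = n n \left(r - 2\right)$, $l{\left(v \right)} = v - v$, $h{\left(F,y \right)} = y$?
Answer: $-62$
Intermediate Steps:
$l{\left(v \right)} = 0$
$S{\left(r,n \right)} = 7 n^{2} \left(-2 + r\right)$ ($S{\left(r,n \right)} = 7 n n \left(r - 2\right) = 7 n^{2} \left(-2 + r\right)$)
$V{\left(b \right)} = 0$ ($V{\left(b \right)} = 0 \left(-4\right) = 0$)
$x{\left(N,K \right)} = K$ ($x{\left(N,K \right)} = 0 N + K = 0 + K = K$)
$x{\left(-26,-68 \right)} + h{\left(-23,6 \right)} = -68 + 6 = -62$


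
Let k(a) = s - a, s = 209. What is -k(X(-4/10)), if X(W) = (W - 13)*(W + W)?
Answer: -4957/25 ≈ -198.28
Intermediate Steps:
X(W) = 2*W*(-13 + W) (X(W) = (-13 + W)*(2*W) = 2*W*(-13 + W))
k(a) = 209 - a
-k(X(-4/10)) = -(209 - 2*(-4/10)*(-13 - 4/10)) = -(209 - 2*(-4*1/10)*(-13 - 4*1/10)) = -(209 - 2*(-2)*(-13 - 2/5)/5) = -(209 - 2*(-2)*(-67)/(5*5)) = -(209 - 1*268/25) = -(209 - 268/25) = -1*4957/25 = -4957/25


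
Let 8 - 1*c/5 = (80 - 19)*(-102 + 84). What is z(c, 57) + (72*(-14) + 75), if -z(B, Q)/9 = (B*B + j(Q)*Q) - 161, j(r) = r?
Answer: -275256825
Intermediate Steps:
c = 5530 (c = 40 - 5*(80 - 19)*(-102 + 84) = 40 - 305*(-18) = 40 - 5*(-1098) = 40 + 5490 = 5530)
z(B, Q) = 1449 - 9*B² - 9*Q² (z(B, Q) = -9*((B*B + Q*Q) - 161) = -9*((B² + Q²) - 161) = -9*(-161 + B² + Q²) = 1449 - 9*B² - 9*Q²)
z(c, 57) + (72*(-14) + 75) = (1449 - 9*5530² - 9*57²) + (72*(-14) + 75) = (1449 - 9*30580900 - 9*3249) + (-1008 + 75) = (1449 - 275228100 - 29241) - 933 = -275255892 - 933 = -275256825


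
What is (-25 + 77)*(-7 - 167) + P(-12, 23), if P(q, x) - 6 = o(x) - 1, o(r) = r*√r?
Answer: -9043 + 23*√23 ≈ -8932.7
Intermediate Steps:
o(r) = r^(3/2)
P(q, x) = 5 + x^(3/2) (P(q, x) = 6 + (x^(3/2) - 1) = 6 + (-1 + x^(3/2)) = 5 + x^(3/2))
(-25 + 77)*(-7 - 167) + P(-12, 23) = (-25 + 77)*(-7 - 167) + (5 + 23^(3/2)) = 52*(-174) + (5 + 23*√23) = -9048 + (5 + 23*√23) = -9043 + 23*√23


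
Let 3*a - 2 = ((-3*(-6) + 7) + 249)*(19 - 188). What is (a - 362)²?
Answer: 2245812100/9 ≈ 2.4953e+8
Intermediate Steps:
a = -46304/3 (a = ⅔ + (((-3*(-6) + 7) + 249)*(19 - 188))/3 = ⅔ + (((18 + 7) + 249)*(-169))/3 = ⅔ + ((25 + 249)*(-169))/3 = ⅔ + (274*(-169))/3 = ⅔ + (⅓)*(-46306) = ⅔ - 46306/3 = -46304/3 ≈ -15435.)
(a - 362)² = (-46304/3 - 362)² = (-47390/3)² = 2245812100/9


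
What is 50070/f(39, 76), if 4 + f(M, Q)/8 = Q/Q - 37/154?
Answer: -1927695/998 ≈ -1931.6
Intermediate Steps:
f(M, Q) = -1996/77 (f(M, Q) = -32 + 8*(Q/Q - 37/154) = -32 + 8*(1 - 37*1/154) = -32 + 8*(1 - 37/154) = -32 + 8*(117/154) = -32 + 468/77 = -1996/77)
50070/f(39, 76) = 50070/(-1996/77) = 50070*(-77/1996) = -1927695/998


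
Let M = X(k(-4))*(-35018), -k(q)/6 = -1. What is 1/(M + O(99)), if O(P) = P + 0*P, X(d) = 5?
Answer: -1/174991 ≈ -5.7146e-6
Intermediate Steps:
k(q) = 6 (k(q) = -6*(-1) = 6)
O(P) = P (O(P) = P + 0 = P)
M = -175090 (M = 5*(-35018) = -175090)
1/(M + O(99)) = 1/(-175090 + 99) = 1/(-174991) = -1/174991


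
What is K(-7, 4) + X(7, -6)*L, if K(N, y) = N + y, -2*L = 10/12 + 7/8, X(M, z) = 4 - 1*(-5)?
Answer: -171/16 ≈ -10.688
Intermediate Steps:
X(M, z) = 9 (X(M, z) = 4 + 5 = 9)
L = -41/48 (L = -(10/12 + 7/8)/2 = -(10*(1/12) + 7*(⅛))/2 = -(⅚ + 7/8)/2 = -½*41/24 = -41/48 ≈ -0.85417)
K(-7, 4) + X(7, -6)*L = (-7 + 4) + 9*(-41/48) = -3 - 123/16 = -171/16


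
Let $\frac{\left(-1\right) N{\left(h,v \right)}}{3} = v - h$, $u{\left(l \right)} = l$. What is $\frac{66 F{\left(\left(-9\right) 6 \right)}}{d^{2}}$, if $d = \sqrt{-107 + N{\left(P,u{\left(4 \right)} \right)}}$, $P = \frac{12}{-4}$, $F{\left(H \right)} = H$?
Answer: $\frac{891}{32} \approx 27.844$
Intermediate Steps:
$P = -3$ ($P = 12 \left(- \frac{1}{4}\right) = -3$)
$N{\left(h,v \right)} = - 3 v + 3 h$ ($N{\left(h,v \right)} = - 3 \left(v - h\right) = - 3 v + 3 h$)
$d = 8 i \sqrt{2}$ ($d = \sqrt{-107 + \left(\left(-3\right) 4 + 3 \left(-3\right)\right)} = \sqrt{-107 - 21} = \sqrt{-128} = 8 i \sqrt{2} \approx 11.314 i$)
$\frac{66 F{\left(\left(-9\right) 6 \right)}}{d^{2}} = \frac{66 \left(\left(-9\right) 6\right)}{\left(8 i \sqrt{2}\right)^{2}} = \frac{66 \left(-54\right)}{-128} = \left(-3564\right) \left(- \frac{1}{128}\right) = \frac{891}{32}$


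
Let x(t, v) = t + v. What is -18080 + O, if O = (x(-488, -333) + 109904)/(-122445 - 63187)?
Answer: -3356335643/185632 ≈ -18081.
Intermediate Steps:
O = -109083/185632 (O = ((-488 - 333) + 109904)/(-122445 - 63187) = (-821 + 109904)/(-185632) = 109083*(-1/185632) = -109083/185632 ≈ -0.58763)
-18080 + O = -18080 - 109083/185632 = -3356335643/185632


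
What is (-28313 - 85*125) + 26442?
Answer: -12496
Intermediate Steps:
(-28313 - 85*125) + 26442 = (-28313 - 1*10625) + 26442 = (-28313 - 10625) + 26442 = -38938 + 26442 = -12496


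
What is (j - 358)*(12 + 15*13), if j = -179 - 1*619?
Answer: -239292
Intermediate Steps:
j = -798 (j = -179 - 619 = -798)
(j - 358)*(12 + 15*13) = (-798 - 358)*(12 + 15*13) = -1156*(12 + 195) = -1156*207 = -239292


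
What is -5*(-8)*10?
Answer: 400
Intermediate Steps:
-5*(-8)*10 = -(-40)*10 = -1*(-400) = 400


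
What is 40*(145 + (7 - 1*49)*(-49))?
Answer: 88120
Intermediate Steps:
40*(145 + (7 - 1*49)*(-49)) = 40*(145 + (7 - 49)*(-49)) = 40*(145 - 42*(-49)) = 40*(145 + 2058) = 40*2203 = 88120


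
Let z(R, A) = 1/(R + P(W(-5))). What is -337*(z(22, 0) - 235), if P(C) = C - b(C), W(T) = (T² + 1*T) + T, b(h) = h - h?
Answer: 2929878/37 ≈ 79186.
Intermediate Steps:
b(h) = 0
W(T) = T² + 2*T (W(T) = (T² + T) + T = (T + T²) + T = T² + 2*T)
P(C) = C (P(C) = C - 1*0 = C + 0 = C)
z(R, A) = 1/(15 + R) (z(R, A) = 1/(R - 5*(2 - 5)) = 1/(R - 5*(-3)) = 1/(R + 15) = 1/(15 + R))
-337*(z(22, 0) - 235) = -337*(1/(15 + 22) - 235) = -337*(1/37 - 235) = -337*(-8694/37) = 2929878/37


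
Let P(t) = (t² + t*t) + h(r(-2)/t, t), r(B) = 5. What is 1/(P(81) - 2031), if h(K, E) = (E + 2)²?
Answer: 1/17980 ≈ 5.5617e-5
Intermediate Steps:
h(K, E) = (2 + E)²
P(t) = (2 + t)² + 2*t² (P(t) = (t² + t*t) + (2 + t)² = (t² + t²) + (2 + t)² = 2*t² + (2 + t)² = (2 + t)² + 2*t²)
1/(P(81) - 2031) = 1/(((2 + 81)² + 2*81²) - 2031) = 1/((83² + 2*6561) - 2031) = 1/((6889 + 13122) - 2031) = 1/(20011 - 2031) = 1/17980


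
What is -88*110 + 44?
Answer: -9636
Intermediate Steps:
-88*110 + 44 = -9680 + 44 = -9636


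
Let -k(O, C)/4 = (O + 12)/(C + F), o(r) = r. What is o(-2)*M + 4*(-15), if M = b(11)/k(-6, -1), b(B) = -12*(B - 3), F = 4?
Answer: -84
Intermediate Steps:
k(O, C) = -4*(12 + O)/(4 + C) (k(O, C) = -4*(O + 12)/(C + 4) = -4*(12 + O)/(4 + C))
b(B) = 36 - 12*B (b(B) = -12*(-3 + B) = 36 - 12*B)
M = 12 (M = (36 - 12*11)/((4*(-12 - 1*(-6))/(4 - 1))) = (36 - 132)/((4*(-12 + 6)/3)) = -96/(4*(⅓)*(-6)) = -96/(-8) = -96*(-⅛) = 12)
o(-2)*M + 4*(-15) = -2*12 + 4*(-15) = -24 - 60 = -84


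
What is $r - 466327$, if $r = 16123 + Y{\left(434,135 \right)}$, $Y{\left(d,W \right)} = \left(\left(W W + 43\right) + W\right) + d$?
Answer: $-431367$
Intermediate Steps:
$Y{\left(d,W \right)} = 43 + W + d + W^{2}$ ($Y{\left(d,W \right)} = \left(\left(W^{2} + 43\right) + W\right) + d = \left(\left(43 + W^{2}\right) + W\right) + d = \left(43 + W + W^{2}\right) + d = 43 + W + d + W^{2}$)
$r = 34960$ ($r = 16123 + \left(43 + 135 + 434 + 135^{2}\right) = 16123 + \left(43 + 135 + 434 + 18225\right) = 16123 + 18837 = 34960$)
$r - 466327 = 34960 - 466327 = -431367$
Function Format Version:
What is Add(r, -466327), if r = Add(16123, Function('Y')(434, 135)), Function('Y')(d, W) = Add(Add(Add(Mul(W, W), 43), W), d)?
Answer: -431367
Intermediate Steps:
Function('Y')(d, W) = Add(43, W, d, Pow(W, 2)) (Function('Y')(d, W) = Add(Add(Add(Pow(W, 2), 43), W), d) = Add(Add(Add(43, Pow(W, 2)), W), d) = Add(Add(43, W, Pow(W, 2)), d) = Add(43, W, d, Pow(W, 2)))
r = 34960 (r = Add(16123, Add(43, 135, 434, Pow(135, 2))) = Add(16123, Add(43, 135, 434, 18225)) = Add(16123, 18837) = 34960)
Add(r, -466327) = Add(34960, -466327) = -431367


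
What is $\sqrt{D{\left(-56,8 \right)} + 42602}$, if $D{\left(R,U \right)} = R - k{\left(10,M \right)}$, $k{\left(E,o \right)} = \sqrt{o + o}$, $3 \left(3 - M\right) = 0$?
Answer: $\sqrt{42546 - \sqrt{6}} \approx 206.26$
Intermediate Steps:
$M = 3$ ($M = 3 - 0 = 3 + 0 = 3$)
$k{\left(E,o \right)} = \sqrt{2} \sqrt{o}$ ($k{\left(E,o \right)} = \sqrt{2 o} = \sqrt{2} \sqrt{o}$)
$D{\left(R,U \right)} = R - \sqrt{6}$ ($D{\left(R,U \right)} = R - \sqrt{2} \sqrt{3} = R - \sqrt{6}$)
$\sqrt{D{\left(-56,8 \right)} + 42602} = \sqrt{\left(-56 - \sqrt{6}\right) + 42602} = \sqrt{42546 - \sqrt{6}}$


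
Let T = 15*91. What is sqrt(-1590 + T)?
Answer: 15*I ≈ 15.0*I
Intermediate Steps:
T = 1365
sqrt(-1590 + T) = sqrt(-1590 + 1365) = sqrt(-225) = 15*I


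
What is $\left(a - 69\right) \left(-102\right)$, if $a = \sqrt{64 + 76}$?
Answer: $7038 - 204 \sqrt{35} \approx 5831.1$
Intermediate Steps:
$a = 2 \sqrt{35}$ ($a = \sqrt{140} = 2 \sqrt{35} \approx 11.832$)
$\left(a - 69\right) \left(-102\right) = \left(2 \sqrt{35} - 69\right) \left(-102\right) = \left(-69 + 2 \sqrt{35}\right) \left(-102\right) = 7038 - 204 \sqrt{35}$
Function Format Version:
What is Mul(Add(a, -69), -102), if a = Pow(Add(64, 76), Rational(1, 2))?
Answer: Add(7038, Mul(-204, Pow(35, Rational(1, 2)))) ≈ 5831.1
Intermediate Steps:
a = Mul(2, Pow(35, Rational(1, 2))) (a = Pow(140, Rational(1, 2)) = Mul(2, Pow(35, Rational(1, 2))) ≈ 11.832)
Mul(Add(a, -69), -102) = Mul(Add(Mul(2, Pow(35, Rational(1, 2))), -69), -102) = Mul(Add(-69, Mul(2, Pow(35, Rational(1, 2)))), -102) = Add(7038, Mul(-204, Pow(35, Rational(1, 2))))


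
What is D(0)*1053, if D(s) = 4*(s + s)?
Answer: 0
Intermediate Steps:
D(s) = 8*s (D(s) = 4*(2*s) = 8*s)
D(0)*1053 = (8*0)*1053 = 0*1053 = 0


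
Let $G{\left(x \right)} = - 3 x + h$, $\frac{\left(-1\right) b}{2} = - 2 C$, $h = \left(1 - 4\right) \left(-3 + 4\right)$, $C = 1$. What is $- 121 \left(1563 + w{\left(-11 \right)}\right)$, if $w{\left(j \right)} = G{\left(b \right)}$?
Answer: $-187308$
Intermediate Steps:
$h = -3$ ($h = \left(-3\right) 1 = -3$)
$b = 4$ ($b = - 2 \left(\left(-2\right) 1\right) = \left(-2\right) \left(-2\right) = 4$)
$G{\left(x \right)} = -3 - 3 x$ ($G{\left(x \right)} = - 3 x - 3 = -3 - 3 x$)
$w{\left(j \right)} = -15$ ($w{\left(j \right)} = -3 - 12 = -15$)
$- 121 \left(1563 + w{\left(-11 \right)}\right) = - 121 \left(1563 - 15\right) = \left(-121\right) 1548 = -187308$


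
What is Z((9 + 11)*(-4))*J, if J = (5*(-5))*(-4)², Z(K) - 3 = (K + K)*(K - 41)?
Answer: -7745200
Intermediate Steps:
Z(K) = 3 + 2*K*(-41 + K) (Z(K) = 3 + (K + K)*(K - 41) = 3 + (2*K)*(-41 + K) = 3 + 2*K*(-41 + K))
J = -400 (J = -25*16 = -400)
Z((9 + 11)*(-4))*J = (3 - 82*(9 + 11)*(-4) + 2*((9 + 11)*(-4))²)*(-400) = (3 - 1640*(-4) + 2*(20*(-4))²)*(-400) = (3 - 82*(-80) + 2*(-80)²)*(-400) = (3 + 6560 + 2*6400)*(-400) = (3 + 6560 + 12800)*(-400) = 19363*(-400) = -7745200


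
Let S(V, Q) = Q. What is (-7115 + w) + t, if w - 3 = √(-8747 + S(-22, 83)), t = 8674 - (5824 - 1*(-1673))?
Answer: -5935 + 38*I*√6 ≈ -5935.0 + 93.081*I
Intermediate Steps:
t = 1177 (t = 8674 - (5824 + 1673) = 8674 - 1*7497 = 8674 - 7497 = 1177)
w = 3 + 38*I*√6 (w = 3 + √(-8747 + 83) = 3 + √(-8664) = 3 + 38*I*√6 ≈ 3.0 + 93.081*I)
(-7115 + w) + t = (-7115 + (3 + 38*I*√6)) + 1177 = (-7112 + 38*I*√6) + 1177 = -5935 + 38*I*√6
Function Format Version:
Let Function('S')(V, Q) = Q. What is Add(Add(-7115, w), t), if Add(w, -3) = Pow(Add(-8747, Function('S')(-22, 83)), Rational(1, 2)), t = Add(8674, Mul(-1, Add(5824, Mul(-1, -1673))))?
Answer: Add(-5935, Mul(38, I, Pow(6, Rational(1, 2)))) ≈ Add(-5935.0, Mul(93.081, I))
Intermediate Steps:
t = 1177 (t = Add(8674, Mul(-1, Add(5824, 1673))) = Add(8674, Mul(-1, 7497)) = Add(8674, -7497) = 1177)
w = Add(3, Mul(38, I, Pow(6, Rational(1, 2)))) (w = Add(3, Pow(Add(-8747, 83), Rational(1, 2))) = Add(3, Pow(-8664, Rational(1, 2))) = Add(3, Mul(38, I, Pow(6, Rational(1, 2)))) ≈ Add(3.0000, Mul(93.081, I)))
Add(Add(-7115, w), t) = Add(Add(-7115, Add(3, Mul(38, I, Pow(6, Rational(1, 2))))), 1177) = Add(Add(-7112, Mul(38, I, Pow(6, Rational(1, 2)))), 1177) = Add(-5935, Mul(38, I, Pow(6, Rational(1, 2))))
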